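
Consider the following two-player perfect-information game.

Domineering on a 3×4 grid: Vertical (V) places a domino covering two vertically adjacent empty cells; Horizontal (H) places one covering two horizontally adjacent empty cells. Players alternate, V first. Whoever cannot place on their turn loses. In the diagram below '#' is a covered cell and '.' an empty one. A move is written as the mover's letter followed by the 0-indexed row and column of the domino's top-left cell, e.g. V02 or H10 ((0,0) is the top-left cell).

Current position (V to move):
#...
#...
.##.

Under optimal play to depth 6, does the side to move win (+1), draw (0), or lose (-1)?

p1 V@[#.../#.../.##.]: V01[##../##../.##.]-1 V02[#.#./#.#./.##.]+1* V03[#..#/#..#/.##.]-1 V13[#.../#..#/.###]-1
p2 H@[#.#./#.#./.##.] terminal -1; root [#.../#.../.##.] d6

value(#.../#.../.##., V) = +1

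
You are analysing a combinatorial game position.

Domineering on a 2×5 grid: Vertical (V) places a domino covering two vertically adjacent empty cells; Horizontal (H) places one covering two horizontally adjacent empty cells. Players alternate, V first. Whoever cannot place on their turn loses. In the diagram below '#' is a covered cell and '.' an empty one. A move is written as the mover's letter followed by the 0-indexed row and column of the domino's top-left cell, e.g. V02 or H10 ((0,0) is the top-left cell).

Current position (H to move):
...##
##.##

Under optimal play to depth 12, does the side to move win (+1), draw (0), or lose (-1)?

p1 H@[...##/##.##]: H00[##.##/##.##]-1 H01[.####/##.##]+1*
p2 V@[.####/##.##] terminal -1; root [...##/##.##] d12

value(...##/##.##, H) = +1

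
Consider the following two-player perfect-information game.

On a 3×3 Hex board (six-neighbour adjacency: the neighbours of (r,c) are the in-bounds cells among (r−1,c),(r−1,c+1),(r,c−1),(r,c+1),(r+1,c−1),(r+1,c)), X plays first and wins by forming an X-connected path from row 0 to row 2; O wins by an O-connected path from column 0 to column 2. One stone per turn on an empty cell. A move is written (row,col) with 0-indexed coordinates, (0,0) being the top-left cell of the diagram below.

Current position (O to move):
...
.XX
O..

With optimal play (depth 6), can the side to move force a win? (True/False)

p1 O@[.../.XX/O..]: (0,0)[O../.XX/O..]-1* (0,1)[.O./.XX/O..]-1 (0,2)[..O/.XX/O..]-1 (1,0)[.../OXX/O..]-1 (2,1)[.../.XX/OO.]-1 (2,2)[.../.XX/O.O]-1
p2 X@[O../.XX/O..]: (0,1)[OX./.XX/O..]+1* (0,2)[O.X/.XX/O..]+1 (1,0)[O../XXX/O..]+1 (2,1)[O../.XX/OX.]+1 (2,2)[O../.XX/O.X]+1
p3 O@[OX./.XX/O..]: (0,2)[OXO/.XX/O..]-1* (1,0)[OX./OXX/O..]-1 (2,1)[OX./.XX/OO.]-1 (2,2)[OX./.XX/O.O]-1
p4 X@[OXO/.XX/O..]: (1,0)[OXO/XXX/O..]+1* (2,1)[OXO/.XX/OX.]+1 (2,2)[OXO/.XX/O.X]+1
p5 O@[OXO/XXX/O..]: (2,1)[OXO/XXX/OO.]-1* (2,2)[OXO/XXX/O.O]-1
p6 X@[OXO/XXX/OO.]: (2,2)[OXO/XXX/OOX]+1*
p7 O@[OXO/XXX/OOX] terminal -1; root [.../.XX/O..] d6

O winning at [.../.XX/O..]: False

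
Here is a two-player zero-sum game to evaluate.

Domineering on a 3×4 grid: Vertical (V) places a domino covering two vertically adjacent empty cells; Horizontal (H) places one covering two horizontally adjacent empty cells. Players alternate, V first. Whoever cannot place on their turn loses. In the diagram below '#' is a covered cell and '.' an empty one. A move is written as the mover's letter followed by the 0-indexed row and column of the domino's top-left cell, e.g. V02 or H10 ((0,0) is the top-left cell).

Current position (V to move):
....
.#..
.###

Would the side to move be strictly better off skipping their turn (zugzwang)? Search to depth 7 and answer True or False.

zugzwang(..../.#../.###, V) = False

ply 1, V at ..../.#../.### | V00=-1→#.../##../.###; V02=+1→..#./.##./.###*; V03=+1→...#/.#.#/.###; V10=-1→..../##../####
ply 2, H at ..#./.##./.### | H00=-1→###./.##./.###*
ply 3, V at ###./.##./.### | V03=+1→####/.###/.###*; V10=+1→###./###./####
ply 4: ####/.###/.### is terminal -1 (H); from ..../.#../.### depth 7
suppose V passes — search the same position with H to move:
pass> ply 1, H at ..../.#../.### | H00=-1→##../.#../.###; H01=-1→.##./.#../.###; H02=+1→..##/.#../.###*; H12=+1→..../.###/.###
pass> ply 2, V at ..##/.#../.### | V00=-1→#.##/##../.###*; V10=-1→..##/##../####
pass> ply 3, H at #.##/##../.### | H12=+1→#.##/####/.###*
pass> ply 4: #.##/####/.### is terminal -1 (V); from ..../.#../.### depth 7
for V: play +1, pass -1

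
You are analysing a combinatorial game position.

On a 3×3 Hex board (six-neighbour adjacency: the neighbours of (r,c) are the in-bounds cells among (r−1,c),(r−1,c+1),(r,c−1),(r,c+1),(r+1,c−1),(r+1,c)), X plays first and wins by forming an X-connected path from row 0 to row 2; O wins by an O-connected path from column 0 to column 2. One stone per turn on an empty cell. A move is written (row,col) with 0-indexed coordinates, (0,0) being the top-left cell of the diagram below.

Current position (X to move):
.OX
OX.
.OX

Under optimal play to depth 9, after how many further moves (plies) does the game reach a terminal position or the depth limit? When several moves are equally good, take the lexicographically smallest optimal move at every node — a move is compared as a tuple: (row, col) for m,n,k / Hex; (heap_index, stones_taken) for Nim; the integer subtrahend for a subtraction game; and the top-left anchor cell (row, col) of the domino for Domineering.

PV length from [.OX/OX./.OX]: 3 plies

[.OX/OX./.OX] X move#1: (0,0):+1/XOX/OX./.OX*, (1,2):+1/.OX/OXX/.OX, (2,0):+1/.OX/OX./XOX
[XOX/OX./.OX] O move#2: (1,2):-1/XOX/OXO/.OX*, (2,0):-1/XOX/OX./OOX
[XOX/OXO/.OX] X move#3: (2,0):+1/XOX/OXO/XOX*
[XOX/OXO/XOX] end (terminal -1, O#4); searched .OX/OX./.OX to 9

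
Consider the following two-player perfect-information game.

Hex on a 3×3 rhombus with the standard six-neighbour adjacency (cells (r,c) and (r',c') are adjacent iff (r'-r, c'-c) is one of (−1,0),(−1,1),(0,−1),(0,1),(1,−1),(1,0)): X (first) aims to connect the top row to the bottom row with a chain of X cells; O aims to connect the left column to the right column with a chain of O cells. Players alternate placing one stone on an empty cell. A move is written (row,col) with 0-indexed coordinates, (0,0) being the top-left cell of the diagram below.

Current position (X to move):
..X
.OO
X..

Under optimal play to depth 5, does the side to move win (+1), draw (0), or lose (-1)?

value(..X/.OO/X.., X) = +1

ply 1, X at ..X/.OO/X.. | (0,0)=-1→X.X/.OO/X..; (0,1)=-1→.XX/.OO/X..; (1,0)=+1→..X/XOO/X..*; (2,1)=-1→..X/.OO/XX.; (2,2)=-1→..X/.OO/X.X
ply 2, O at ..X/XOO/X.. | (0,0)=-1→O.X/XOO/X..*; (0,1)=-1→.OX/XOO/X..; (2,1)=-1→..X/XOO/XO.; (2,2)=-1→..X/XOO/X.O
ply 3, X at O.X/XOO/X.. | (0,1)=+1→OXX/XOO/X..*; (2,1)=-1→O.X/XOO/XX.; (2,2)=-1→O.X/XOO/X.X
ply 4: OXX/XOO/X.. is terminal -1 (O); from ..X/.OO/X.. depth 5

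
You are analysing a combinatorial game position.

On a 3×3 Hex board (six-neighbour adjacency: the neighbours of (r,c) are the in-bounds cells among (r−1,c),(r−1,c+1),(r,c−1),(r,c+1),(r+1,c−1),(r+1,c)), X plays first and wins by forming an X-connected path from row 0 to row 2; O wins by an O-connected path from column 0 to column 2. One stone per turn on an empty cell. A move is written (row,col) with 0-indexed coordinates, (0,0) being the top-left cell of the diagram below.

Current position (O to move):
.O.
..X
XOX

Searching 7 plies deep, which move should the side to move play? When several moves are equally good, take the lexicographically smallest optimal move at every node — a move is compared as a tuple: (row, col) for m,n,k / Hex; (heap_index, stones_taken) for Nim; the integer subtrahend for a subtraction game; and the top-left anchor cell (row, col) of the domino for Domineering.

O's best at [.O./..X/XOX]: (0,2)

ply 1, O at .O./..X/XOX | (0,0)=-1→OO./..X/XOX; (0,2)=+1→.OO/..X/XOX*; (1,0)=-1→.O./O.X/XOX; (1,1)=-1→.O./.OX/XOX
ply 2, X at .OO/..X/XOX | (0,0)=-1→XOO/..X/XOX*; (1,0)=-1→.OO/X.X/XOX; (1,1)=-1→.OO/.XX/XOX
ply 3, O at XOO/..X/XOX | (1,0)=+1→XOO/O.X/XOX*; (1,1)=-1→XOO/.OX/XOX
ply 4: XOO/O.X/XOX is terminal -1 (X); from .O./..X/XOX depth 7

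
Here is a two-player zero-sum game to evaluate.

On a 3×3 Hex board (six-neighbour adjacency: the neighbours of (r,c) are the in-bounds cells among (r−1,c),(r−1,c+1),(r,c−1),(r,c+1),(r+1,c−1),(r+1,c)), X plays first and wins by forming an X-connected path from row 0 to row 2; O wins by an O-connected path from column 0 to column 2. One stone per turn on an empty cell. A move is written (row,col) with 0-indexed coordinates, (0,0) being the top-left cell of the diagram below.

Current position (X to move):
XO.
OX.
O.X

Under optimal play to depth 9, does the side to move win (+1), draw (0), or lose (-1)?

ply 1, X at XO./OX./O.X | (0,2)=+1→XOX/OX./O.X*; (1,2)=-1→XO./OXX/O.X; (2,1)=-1→XO./OX./OXX
ply 2, O at XOX/OX./O.X | (1,2)=-1→XOX/OXO/O.X*; (2,1)=-1→XOX/OX./OOX
ply 3, X at XOX/OXO/O.X | (2,1)=+1→XOX/OXO/OXX*
ply 4: XOX/OXO/OXX is terminal -1 (O); from XO./OX./O.X depth 9

value(XO./OX./O.X, X) = +1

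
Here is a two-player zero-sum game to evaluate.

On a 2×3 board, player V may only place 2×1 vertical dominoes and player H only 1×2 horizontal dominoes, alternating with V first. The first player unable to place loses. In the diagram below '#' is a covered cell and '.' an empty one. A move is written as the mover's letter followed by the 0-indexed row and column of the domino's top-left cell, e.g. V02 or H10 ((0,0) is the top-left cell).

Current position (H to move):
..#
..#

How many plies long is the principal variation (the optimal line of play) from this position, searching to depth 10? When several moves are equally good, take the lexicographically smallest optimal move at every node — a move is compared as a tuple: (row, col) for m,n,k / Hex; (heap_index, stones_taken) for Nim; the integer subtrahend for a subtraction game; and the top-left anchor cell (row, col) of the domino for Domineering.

[..#/..#] H move#1: H00:+1/###/..#*, H10:+1/..#/###
[###/..#] end (terminal -1, V#2); searched ..#/..# to 10

PV length from [..#/..#]: 1 ply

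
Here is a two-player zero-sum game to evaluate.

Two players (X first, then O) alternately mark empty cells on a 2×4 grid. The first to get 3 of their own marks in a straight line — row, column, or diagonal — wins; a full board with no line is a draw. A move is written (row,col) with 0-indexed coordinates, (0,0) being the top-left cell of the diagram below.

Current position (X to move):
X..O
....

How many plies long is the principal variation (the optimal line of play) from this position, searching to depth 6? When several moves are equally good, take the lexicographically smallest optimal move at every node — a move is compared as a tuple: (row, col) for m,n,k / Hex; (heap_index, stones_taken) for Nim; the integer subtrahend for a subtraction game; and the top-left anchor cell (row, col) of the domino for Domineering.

PV length from [X..O/....]: 6 plies

[X..O/....] X move#1: (0,1):+0/XX.O/....*, (0,2):+0/X.XO/...., (1,0):+0/X..O/X..., (1,1):+0/X..O/.X.., (1,2):+0/X..O/..X., (1,3):+0/X..O/...X
[XX.O/....] O move#2: (0,2):+0/XXOO/....*, (1,0):-1/XX.O/O..., (1,1):-1/XX.O/.O.., (1,2):-1/XX.O/..O., (1,3):-1/XX.O/...O
[XXOO/....] X move#3: (1,0):+0/XXOO/X...*, (1,1):+0/XXOO/.X.., (1,2):+0/XXOO/..X., (1,3):+0/XXOO/...X
[XXOO/X...] O move#4: (1,1):+0/XXOO/XO..*, (1,2):+0/XXOO/X.O., (1,3):+0/XXOO/X..O
[XXOO/XO..] X move#5: (1,2):+0/XXOO/XOX.*, (1,3):+0/XXOO/XO.X
[XXOO/XOX.] O move#6: (1,3):+0/XXOO/XOXO*
[XXOO/XOXO] end (terminal +0, X#7); searched X..O/.... to 6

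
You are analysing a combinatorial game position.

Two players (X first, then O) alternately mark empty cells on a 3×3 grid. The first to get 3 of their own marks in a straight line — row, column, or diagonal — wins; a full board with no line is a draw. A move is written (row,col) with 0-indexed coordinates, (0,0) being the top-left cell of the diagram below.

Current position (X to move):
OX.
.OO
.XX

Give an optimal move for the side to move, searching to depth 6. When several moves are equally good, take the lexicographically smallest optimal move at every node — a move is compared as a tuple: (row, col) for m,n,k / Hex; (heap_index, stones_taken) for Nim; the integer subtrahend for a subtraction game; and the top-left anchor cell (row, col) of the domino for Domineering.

X's best at [OX./.OO/.XX]: (2,0)

p1 X@[OX./.OO/.XX]: (0,2)[OXX/.OO/.XX]-1 (1,0)[OX./XOO/.XX]+0 (2,0)[OX./.OO/XXX]+1*
p2 O@[OX./.OO/XXX] terminal -1; root [OX./.OO/.XX] d6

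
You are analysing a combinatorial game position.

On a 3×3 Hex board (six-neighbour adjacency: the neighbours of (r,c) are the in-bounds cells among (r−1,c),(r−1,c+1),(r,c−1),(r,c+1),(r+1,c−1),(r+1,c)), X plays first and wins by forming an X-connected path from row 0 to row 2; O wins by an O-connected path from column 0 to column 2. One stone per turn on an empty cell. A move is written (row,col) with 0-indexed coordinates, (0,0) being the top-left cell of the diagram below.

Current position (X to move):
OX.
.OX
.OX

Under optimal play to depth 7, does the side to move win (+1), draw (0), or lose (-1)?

ply 1, X at OX./.OX/.OX | (0,2)=+1→OXX/.OX/.OX*; (1,0)=+1→OX./XOX/.OX; (2,0)=+1→OX./.OX/XOX
ply 2: OXX/.OX/.OX is terminal -1 (O); from OX./.OX/.OX depth 7

value(OX./.OX/.OX, X) = +1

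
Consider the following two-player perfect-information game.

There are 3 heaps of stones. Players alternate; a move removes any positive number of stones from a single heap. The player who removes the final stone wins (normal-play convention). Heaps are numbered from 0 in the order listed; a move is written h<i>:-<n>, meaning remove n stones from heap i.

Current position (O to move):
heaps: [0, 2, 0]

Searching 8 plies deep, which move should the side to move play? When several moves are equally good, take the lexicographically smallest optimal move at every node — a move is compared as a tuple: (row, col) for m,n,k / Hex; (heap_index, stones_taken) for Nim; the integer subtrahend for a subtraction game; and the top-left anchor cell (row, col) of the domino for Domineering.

ply 1, O at (0,2,0) | h1:-1=-1→(0,1,0); h1:-2=+1→(0,0,0)*
ply 2: (0,0,0) is terminal -1 (X); from (0,2,0) depth 8

O's best at [(0,2,0)]: h1:-2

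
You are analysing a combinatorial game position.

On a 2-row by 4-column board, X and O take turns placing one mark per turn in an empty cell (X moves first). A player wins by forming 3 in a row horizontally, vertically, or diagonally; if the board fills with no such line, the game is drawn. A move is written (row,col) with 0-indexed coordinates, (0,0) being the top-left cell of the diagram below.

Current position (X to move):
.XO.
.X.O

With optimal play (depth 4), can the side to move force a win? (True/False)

[.XO./.X.O] X move#1: (0,0):+0/XXO./.X.O*, (0,3):+0/.XOX/.X.O, (1,0):+0/.XO./XX.O, (1,2):+0/.XO./.XXO
[XXO./.X.O] O move#2: (0,3):+0/XXOO/.X.O*, (1,0):+0/XXO./OX.O, (1,2):+0/XXO./.XOO
[XXOO/.X.O] X move#3: (1,0):+0/XXOO/XX.O*, (1,2):+0/XXOO/.XXO
[XXOO/XX.O] O move#4: (1,2):+0/XXOO/XXOO*
[XXOO/XXOO] end (terminal +0, X#5); searched .XO./.X.O to 4

X winning at [.XO./.X.O]: False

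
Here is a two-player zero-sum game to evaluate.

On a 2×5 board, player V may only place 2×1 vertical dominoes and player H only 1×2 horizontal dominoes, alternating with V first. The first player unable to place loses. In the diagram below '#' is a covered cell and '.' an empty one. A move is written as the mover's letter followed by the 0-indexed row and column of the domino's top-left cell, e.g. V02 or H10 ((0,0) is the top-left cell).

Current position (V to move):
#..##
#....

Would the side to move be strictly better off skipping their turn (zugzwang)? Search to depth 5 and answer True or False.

p1 V@[#..##/#....]: V01[##.##/##...]-1 V02[#.###/#.#..]+1*
p2 H@[#.###/#.#..]: H13[#.###/#.###]-1*
p3 V@[#.###/#.###]: V01[#####/#####]+1*
p4 H@[#####/#####] terminal -1; root [#..##/#....] d5
suppose V passes — search the same position with H to move:
pass> p1 H@[#..##/#....]: H01[#####/#....]+1* H11[#..##/###..]+1 H12[#..##/#.##.]-1 H13[#..##/#..##]-1
pass> p2 V@[#####/#....] terminal -1; root [#..##/#....] d5
for V: play +1, pass -1

zugzwang(#..##/#...., V) = False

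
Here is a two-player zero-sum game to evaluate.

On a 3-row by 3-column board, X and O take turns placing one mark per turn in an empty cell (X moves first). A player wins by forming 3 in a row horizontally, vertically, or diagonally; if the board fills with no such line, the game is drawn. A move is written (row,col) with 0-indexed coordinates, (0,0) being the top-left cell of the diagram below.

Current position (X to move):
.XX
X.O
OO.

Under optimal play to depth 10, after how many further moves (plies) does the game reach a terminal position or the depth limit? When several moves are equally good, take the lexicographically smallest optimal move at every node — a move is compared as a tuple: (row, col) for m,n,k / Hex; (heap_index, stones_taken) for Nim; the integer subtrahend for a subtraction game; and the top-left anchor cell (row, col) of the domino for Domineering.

PV length from [.XX/X.O/OO.]: 1 ply

ply 1, X at .XX/X.O/OO. | (0,0)=+1→XXX/X.O/OO.*; (1,1)=-1→.XX/XXO/OO.; (2,2)=+0→.XX/X.O/OOX
ply 2: XXX/X.O/OO. is terminal -1 (O); from .XX/X.O/OO. depth 10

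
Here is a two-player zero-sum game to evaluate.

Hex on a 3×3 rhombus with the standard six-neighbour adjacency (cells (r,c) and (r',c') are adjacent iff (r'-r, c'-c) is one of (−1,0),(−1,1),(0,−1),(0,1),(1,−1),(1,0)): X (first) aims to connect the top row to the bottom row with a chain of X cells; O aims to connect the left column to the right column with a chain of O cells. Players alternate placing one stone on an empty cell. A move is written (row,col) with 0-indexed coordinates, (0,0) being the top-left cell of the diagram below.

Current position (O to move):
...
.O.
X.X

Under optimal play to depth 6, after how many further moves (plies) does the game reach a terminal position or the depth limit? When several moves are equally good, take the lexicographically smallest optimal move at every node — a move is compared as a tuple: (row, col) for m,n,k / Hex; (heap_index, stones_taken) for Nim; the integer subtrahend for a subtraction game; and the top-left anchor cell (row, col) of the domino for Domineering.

PV length from [.../.O./X.X]: 5 plies

ply 1, O at .../.O./X.X | (0,0)=+1→O../.O./X.X*; (0,1)=+1→.O./.O./X.X; (0,2)=-1→..O/.O./X.X; (1,0)=+1→.../OO./X.X; (1,2)=-1→.../.OO/X.X; (2,1)=-1→.../.O./XOX
ply 2, X at O../.O./X.X | (0,1)=-1→OX./.O./X.X*; (0,2)=-1→O.X/.O./X.X; (1,0)=-1→O../XO./X.X; (1,2)=-1→O../.OX/X.X; (2,1)=-1→O../.O./XXX
ply 3, O at OX./.O./X.X | (0,2)=-1→OXO/.O./X.X; (1,0)=+1→OX./OO./X.X*; (1,2)=-1→OX./.OO/X.X; (2,1)=-1→OX./.O./XOX
ply 4, X at OX./OO./X.X | (0,2)=-1→OXX/OO./X.X*; (1,2)=-1→OX./OOX/X.X; (2,1)=-1→OX./OO./XXX
ply 5, O at OXX/OO./X.X | (1,2)=+1→OXX/OOO/X.X*; (2,1)=-1→OXX/OO./XOX
ply 6: OXX/OOO/X.X is terminal -1 (X); from .../.O./X.X depth 6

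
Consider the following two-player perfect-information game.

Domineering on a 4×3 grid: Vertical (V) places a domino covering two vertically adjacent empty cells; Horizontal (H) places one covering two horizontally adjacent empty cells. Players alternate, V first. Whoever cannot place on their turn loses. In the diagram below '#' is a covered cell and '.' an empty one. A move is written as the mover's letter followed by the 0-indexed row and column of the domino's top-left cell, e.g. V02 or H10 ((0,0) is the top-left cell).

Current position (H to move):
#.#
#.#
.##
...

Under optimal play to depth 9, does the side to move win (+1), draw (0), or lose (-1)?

value(#.#/#.#/.##/..., H) = -1

[#.#/#.#/.##/...] H move#1: H30:-1/#.#/#.#/.##/##.*, H31:-1/#.#/#.#/.##/.##
[#.#/#.#/.##/##.] V move#2: V01:+1/###/###/.##/##.*
[###/###/.##/##.] end (terminal -1, H#3); searched #.#/#.#/.##/... to 9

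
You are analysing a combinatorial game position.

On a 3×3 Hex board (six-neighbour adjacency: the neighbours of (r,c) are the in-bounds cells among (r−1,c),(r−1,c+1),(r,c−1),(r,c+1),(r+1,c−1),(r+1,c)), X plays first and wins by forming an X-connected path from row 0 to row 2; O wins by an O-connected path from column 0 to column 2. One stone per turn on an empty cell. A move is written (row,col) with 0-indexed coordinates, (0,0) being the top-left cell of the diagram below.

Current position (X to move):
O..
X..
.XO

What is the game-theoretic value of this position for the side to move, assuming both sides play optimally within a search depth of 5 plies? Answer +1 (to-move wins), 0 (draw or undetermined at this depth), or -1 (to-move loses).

ply 1, X at O../X../.XO | (0,1)=+1→OX./X../.XO*; (0,2)=+1→O.X/X../.XO; (1,1)=+1→O../XX./.XO; (1,2)=+1→O../X.X/.XO; (2,0)=+1→O../X../XXO
ply 2, O at OX./X../.XO | (0,2)=-1→OXO/X../.XO*; (1,1)=-1→OX./XO./.XO; (1,2)=-1→OX./X.O/.XO; (2,0)=-1→OX./X../OXO
ply 3, X at OXO/X../.XO | (1,1)=+1→OXO/XX./.XO*; (1,2)=+1→OXO/X.X/.XO; (2,0)=+1→OXO/X../XXO
ply 4: OXO/XX./.XO is terminal -1 (O); from O../X../.XO depth 5

value(O../X../.XO, X) = +1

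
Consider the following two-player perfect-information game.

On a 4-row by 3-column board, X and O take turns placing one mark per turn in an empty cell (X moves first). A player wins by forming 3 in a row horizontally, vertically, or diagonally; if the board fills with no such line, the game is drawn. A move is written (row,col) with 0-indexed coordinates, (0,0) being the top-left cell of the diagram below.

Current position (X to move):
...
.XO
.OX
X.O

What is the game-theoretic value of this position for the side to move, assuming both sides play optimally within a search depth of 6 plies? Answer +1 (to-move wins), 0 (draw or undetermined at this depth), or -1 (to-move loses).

value(.../.XO/.OX/X.O, X) = +1

p1 X@[.../.XO/.OX/X.O]: (0,0)[X../.XO/.OX/X.O]+1* (0,1)[.X./.XO/.OX/X.O]-1 (0,2)[..X/.XO/.OX/X.O]-1 (1,0)[.../XXO/.OX/X.O]+1 (2,0)[.../.XO/XOX/X.O]-1 (3,1)[.../.XO/.OX/XXO]-1
p2 O@[X../.XO/.OX/X.O] terminal -1; root [.../.XO/.OX/X.O] d6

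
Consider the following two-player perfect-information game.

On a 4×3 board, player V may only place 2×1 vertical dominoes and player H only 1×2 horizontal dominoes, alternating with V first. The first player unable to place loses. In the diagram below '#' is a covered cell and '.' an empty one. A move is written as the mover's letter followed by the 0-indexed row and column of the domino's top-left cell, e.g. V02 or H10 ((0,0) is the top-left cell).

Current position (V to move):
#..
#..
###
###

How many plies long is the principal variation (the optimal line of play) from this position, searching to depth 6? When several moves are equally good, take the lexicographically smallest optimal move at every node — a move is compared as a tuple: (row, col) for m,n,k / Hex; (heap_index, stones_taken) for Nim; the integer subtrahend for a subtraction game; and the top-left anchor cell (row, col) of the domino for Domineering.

p1 V@[#../#../###/###]: V01[##./##./###/###]+1* V02[#.#/#.#/###/###]+1
p2 H@[##./##./###/###] terminal -1; root [#../#../###/###] d6

PV length from [#../#../###/###]: 1 ply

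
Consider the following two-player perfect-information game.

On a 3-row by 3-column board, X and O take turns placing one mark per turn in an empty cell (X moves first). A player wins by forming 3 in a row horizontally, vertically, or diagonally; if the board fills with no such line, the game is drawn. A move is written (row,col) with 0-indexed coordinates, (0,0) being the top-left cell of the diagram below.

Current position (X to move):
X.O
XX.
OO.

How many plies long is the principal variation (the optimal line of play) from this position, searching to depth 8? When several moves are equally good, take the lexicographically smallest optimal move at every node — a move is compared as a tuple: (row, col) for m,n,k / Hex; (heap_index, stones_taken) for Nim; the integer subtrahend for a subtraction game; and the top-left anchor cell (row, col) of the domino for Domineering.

[X.O/XX./OO.] X move#1: (0,1):-1/XXO/XX./OO., (1,2):+1/X.O/XXX/OO.*, (2,2):+1/X.O/XX./OOX
[X.O/XXX/OO.] end (terminal -1, O#2); searched X.O/XX./OO. to 8

PV length from [X.O/XX./OO.]: 1 ply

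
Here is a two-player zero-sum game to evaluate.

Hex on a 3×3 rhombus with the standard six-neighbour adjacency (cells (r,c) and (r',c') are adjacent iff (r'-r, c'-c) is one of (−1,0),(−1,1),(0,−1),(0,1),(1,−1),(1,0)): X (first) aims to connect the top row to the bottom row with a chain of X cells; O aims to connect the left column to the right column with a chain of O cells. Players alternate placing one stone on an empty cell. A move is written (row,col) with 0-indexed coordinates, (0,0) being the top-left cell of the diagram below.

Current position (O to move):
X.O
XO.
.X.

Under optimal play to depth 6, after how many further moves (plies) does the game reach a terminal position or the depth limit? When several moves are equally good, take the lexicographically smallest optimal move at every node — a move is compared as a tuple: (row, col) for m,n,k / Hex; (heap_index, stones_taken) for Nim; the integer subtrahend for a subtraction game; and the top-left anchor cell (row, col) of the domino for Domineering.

[X.O/XO./.X.] O move#1: (0,1):-1/XOO/XO./.X., (1,2):-1/X.O/XOO/.X., (2,0):+1/X.O/XO./OX.*, (2,2):-1/X.O/XO./.XO
[X.O/XO./OX.] end (terminal -1, X#2); searched X.O/XO./.X. to 6

PV length from [X.O/XO./.X.]: 1 ply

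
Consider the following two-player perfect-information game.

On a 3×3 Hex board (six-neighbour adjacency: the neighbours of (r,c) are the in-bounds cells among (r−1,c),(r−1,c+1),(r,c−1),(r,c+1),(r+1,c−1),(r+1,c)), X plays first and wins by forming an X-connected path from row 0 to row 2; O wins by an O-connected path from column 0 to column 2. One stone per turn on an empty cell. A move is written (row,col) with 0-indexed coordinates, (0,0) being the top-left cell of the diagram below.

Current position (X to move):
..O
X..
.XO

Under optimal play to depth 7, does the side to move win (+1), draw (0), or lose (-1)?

ply 1, X at ..O/X../.XO | (0,0)=+1→X.O/X../.XO*; (0,1)=+1→.XO/X../.XO; (1,1)=+1→..O/XX./.XO; (1,2)=+1→..O/X.X/.XO; (2,0)=+1→..O/X../XXO
ply 2, O at X.O/X../.XO | (0,1)=-1→XOO/X../.XO*; (1,1)=-1→X.O/XO./.XO; (1,2)=-1→X.O/X.O/.XO; (2,0)=-1→X.O/X../OXO
ply 3, X at XOO/X../.XO | (1,1)=+1→XOO/XX./.XO*; (1,2)=+1→XOO/X.X/.XO; (2,0)=+1→XOO/X../XXO
ply 4: XOO/XX./.XO is terminal -1 (O); from ..O/X../.XO depth 7

value(..O/X../.XO, X) = +1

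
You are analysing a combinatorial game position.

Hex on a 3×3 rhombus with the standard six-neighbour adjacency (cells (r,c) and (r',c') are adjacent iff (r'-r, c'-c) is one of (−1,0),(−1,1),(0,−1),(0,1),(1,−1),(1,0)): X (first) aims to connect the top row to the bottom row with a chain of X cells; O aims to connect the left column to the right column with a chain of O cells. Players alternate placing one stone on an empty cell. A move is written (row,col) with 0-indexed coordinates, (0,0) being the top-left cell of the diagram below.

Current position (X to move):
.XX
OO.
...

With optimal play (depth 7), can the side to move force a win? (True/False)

X winning at [.XX/OO./...]: True

[.XX/OO./...] X move#1: (0,0):-1/XXX/OO./..., (1,2):+1/.XX/OOX/...*, (2,0):-1/.XX/OO./X.., (2,1):-1/.XX/OO./.X., (2,2):-1/.XX/OO./..X
[.XX/OOX/...] O move#2: (0,0):-1/OXX/OOX/...*, (2,0):-1/.XX/OOX/O.., (2,1):-1/.XX/OOX/.O., (2,2):-1/.XX/OOX/..O
[OXX/OOX/...] X move#3: (2,0):+1/OXX/OOX/X..*, (2,1):+1/OXX/OOX/.X., (2,2):+1/OXX/OOX/..X
[OXX/OOX/X..] O move#4: (2,1):-1/OXX/OOX/XO.*, (2,2):-1/OXX/OOX/X.O
[OXX/OOX/XO.] X move#5: (2,2):+1/OXX/OOX/XOX*
[OXX/OOX/XOX] end (terminal -1, O#6); searched .XX/OO./... to 7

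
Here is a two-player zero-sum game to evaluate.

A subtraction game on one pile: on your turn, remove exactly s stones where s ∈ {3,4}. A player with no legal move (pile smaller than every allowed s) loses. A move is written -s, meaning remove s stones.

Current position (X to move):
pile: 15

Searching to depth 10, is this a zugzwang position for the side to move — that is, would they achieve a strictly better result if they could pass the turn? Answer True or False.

ply 1, X at 15 | -3=-1→12*; -4=-1→11
ply 2, O at 12 | -3=+1→9*; -4=+1→8
ply 3, X at 9 | -3=-1→6*; -4=-1→5
ply 4, O at 6 | -3=-1→3; -4=+1→2*
ply 5: 2 is terminal -1 (X); from 15 depth 10
pass branch (O moves first from the same position):
  | ply 1, O at 15 | -3=-1→12*; -4=-1→11
  | ply 2, X at 12 | -3=+1→9*; -4=+1→8
  | ply 3, O at 9 | -3=-1→6*; -4=-1→5
  | ply 4, X at 6 | -3=-1→3; -4=+1→2*
  | ply 5: 2 is terminal -1 (O); from 15 depth 10
X moving scores -1; X passing scores +1

zugzwang(15, X) = True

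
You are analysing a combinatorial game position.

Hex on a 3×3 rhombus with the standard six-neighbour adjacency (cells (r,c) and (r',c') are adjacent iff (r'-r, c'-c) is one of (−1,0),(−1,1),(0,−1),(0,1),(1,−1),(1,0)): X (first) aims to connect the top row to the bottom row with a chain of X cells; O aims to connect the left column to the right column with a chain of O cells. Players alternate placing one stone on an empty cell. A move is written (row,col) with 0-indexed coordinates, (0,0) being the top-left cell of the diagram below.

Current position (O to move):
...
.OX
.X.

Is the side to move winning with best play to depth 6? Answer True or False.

[.../.OX/.X.] O move#1: (0,0):-1/O../.OX/.X., (0,1):-1/.O./.OX/.X., (0,2):+1/..O/.OX/.X.*, (1,0):-1/.../OOX/.X., (2,0):-1/.../.OX/OX., (2,2):-1/.../.OX/.XO
[..O/.OX/.X.] X move#2: (0,0):-1/X.O/.OX/.X.*, (0,1):-1/.XO/.OX/.X., (1,0):-1/..O/XOX/.X., (2,0):-1/..O/.OX/XX., (2,2):-1/..O/.OX/.XX
[X.O/.OX/.X.] O move#3: (0,1):+1/XOO/.OX/.X.*, (1,0):+1/X.O/OOX/.X., (2,0):+1/X.O/.OX/OX., (2,2):+1/X.O/.OX/.XO
[XOO/.OX/.X.] X move#4: (1,0):-1/XOO/XOX/.X.*, (2,0):-1/XOO/.OX/XX., (2,2):-1/XOO/.OX/.XX
[XOO/XOX/.X.] O move#5: (2,0):+1/XOO/XOX/OX.*, (2,2):-1/XOO/XOX/.XO
[XOO/XOX/OX.] end (terminal -1, X#6); searched .../.OX/.X. to 6

O winning at [.../.OX/.X.]: True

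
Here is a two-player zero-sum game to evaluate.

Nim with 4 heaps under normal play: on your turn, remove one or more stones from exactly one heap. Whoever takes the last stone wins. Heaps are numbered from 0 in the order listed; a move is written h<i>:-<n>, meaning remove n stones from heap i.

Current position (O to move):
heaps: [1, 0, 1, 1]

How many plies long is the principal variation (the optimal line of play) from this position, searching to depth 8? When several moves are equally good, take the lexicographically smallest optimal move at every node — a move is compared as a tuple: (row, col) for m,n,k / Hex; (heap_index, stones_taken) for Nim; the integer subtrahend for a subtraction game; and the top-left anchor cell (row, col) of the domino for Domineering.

p1 O@[(1,0,1,1)]: h0:-1[(0,0,1,1)]+1* h2:-1[(1,0,0,1)]+1 h3:-1[(1,0,1,0)]+1
p2 X@[(0,0,1,1)]: h2:-1[(0,0,0,1)]-1* h3:-1[(0,0,1,0)]-1
p3 O@[(0,0,0,1)]: h3:-1[(0,0,0,0)]+1*
p4 X@[(0,0,0,0)] terminal -1; root [(1,0,1,1)] d8

PV length from [(1,0,1,1)]: 3 plies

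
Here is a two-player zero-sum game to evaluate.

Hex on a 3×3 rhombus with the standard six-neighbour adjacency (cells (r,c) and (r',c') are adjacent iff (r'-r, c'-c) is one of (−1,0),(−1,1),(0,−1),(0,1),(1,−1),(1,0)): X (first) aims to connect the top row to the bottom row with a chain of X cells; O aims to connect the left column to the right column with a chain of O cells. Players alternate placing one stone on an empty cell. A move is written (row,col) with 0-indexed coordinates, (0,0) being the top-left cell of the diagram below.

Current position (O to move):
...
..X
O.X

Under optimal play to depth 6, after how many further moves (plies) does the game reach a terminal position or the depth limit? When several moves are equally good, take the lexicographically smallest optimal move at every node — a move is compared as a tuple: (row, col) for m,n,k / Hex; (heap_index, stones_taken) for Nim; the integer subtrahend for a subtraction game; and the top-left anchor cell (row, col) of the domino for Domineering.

PV length from [.../..X/O.X]: 5 plies

ply 1, O at .../..X/O.X | (0,0)=-1→O../..X/O.X; (0,1)=-1→.O./..X/O.X; (0,2)=+1→..O/..X/O.X*; (1,0)=-1→.../O.X/O.X; (1,1)=-1→.../.OX/O.X; (2,1)=-1→.../..X/OOX
ply 2, X at ..O/..X/O.X | (0,0)=-1→X.O/..X/O.X*; (0,1)=-1→.XO/..X/O.X; (1,0)=-1→..O/X.X/O.X; (1,1)=-1→..O/.XX/O.X; (2,1)=-1→..O/..X/OXX
ply 3, O at X.O/..X/O.X | (0,1)=+1→XOO/..X/O.X*; (1,0)=+1→X.O/O.X/O.X; (1,1)=+1→X.O/.OX/O.X; (2,1)=-1→X.O/..X/OOX
ply 4, X at XOO/..X/O.X | (1,0)=-1→XOO/X.X/O.X*; (1,1)=-1→XOO/.XX/O.X; (2,1)=-1→XOO/..X/OXX
ply 5, O at XOO/X.X/O.X | (1,1)=+1→XOO/XOX/O.X*; (2,1)=-1→XOO/X.X/OOX
ply 6: XOO/XOX/O.X is terminal -1 (X); from .../..X/O.X depth 6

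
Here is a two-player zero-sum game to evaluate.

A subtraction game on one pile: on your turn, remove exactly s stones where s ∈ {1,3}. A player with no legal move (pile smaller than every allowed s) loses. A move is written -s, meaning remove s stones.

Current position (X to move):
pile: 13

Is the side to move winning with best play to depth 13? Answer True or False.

ply 1, X at 13 | -1=+1→12*; -3=+1→10
ply 2, O at 12 | -1=-1→11*; -3=-1→9
ply 3, X at 11 | -1=+1→10*; -3=+1→8
ply 4, O at 10 | -1=-1→9*; -3=-1→7
ply 5, X at 9 | -1=+1→8*; -3=+1→6
ply 6, O at 8 | -1=-1→7*; -3=-1→5
ply 7, X at 7 | -1=+1→6*; -3=+1→4
ply 8, O at 6 | -1=-1→5*; -3=-1→3
ply 9, X at 5 | -1=+1→4*; -3=+1→2
ply 10, O at 4 | -1=-1→3*; -3=-1→1
ply 11, X at 3 | -1=+1→2*; -3=+1→0
ply 12, O at 2 | -1=-1→1*
ply 13, X at 1 | -1=+1→0*
ply 14: 0 is terminal -1 (O); from 13 depth 13

X winning at [13]: True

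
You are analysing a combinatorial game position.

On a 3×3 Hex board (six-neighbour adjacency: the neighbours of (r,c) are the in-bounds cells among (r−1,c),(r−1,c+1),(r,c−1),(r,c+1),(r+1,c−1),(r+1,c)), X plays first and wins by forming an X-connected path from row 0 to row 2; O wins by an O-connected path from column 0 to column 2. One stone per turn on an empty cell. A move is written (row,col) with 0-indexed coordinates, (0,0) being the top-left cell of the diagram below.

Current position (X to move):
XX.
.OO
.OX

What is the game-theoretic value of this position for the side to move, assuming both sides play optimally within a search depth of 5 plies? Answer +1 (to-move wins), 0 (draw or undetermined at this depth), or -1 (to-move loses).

p1 X@[XX./.OO/.OX]: (0,2)[XXX/.OO/.OX]-1* (1,0)[XX./XOO/.OX]-1 (2,0)[XX./.OO/XOX]-1
p2 O@[XXX/.OO/.OX]: (1,0)[XXX/OOO/.OX]+1* (2,0)[XXX/.OO/OOX]+1
p3 X@[XXX/OOO/.OX] terminal -1; root [XX./.OO/.OX] d5

value(XX./.OO/.OX, X) = -1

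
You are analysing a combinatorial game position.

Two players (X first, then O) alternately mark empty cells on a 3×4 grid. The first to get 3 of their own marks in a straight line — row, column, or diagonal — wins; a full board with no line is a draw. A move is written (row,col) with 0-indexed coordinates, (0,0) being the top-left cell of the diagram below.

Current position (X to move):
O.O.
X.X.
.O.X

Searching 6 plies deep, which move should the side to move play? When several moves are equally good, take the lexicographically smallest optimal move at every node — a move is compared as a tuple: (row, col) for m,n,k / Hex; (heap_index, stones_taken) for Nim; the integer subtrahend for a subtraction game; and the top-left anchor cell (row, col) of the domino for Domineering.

X's best at [O.O./X.X./.O.X]: (0,1)

ply 1, X at O.O./X.X./.O.X | (0,1)=+1→OXO./X.X./.O.X*; (0,3)=-1→O.OX/X.X./.O.X; (1,1)=+1→O.O./XXX./.O.X; (1,3)=-1→O.O./X.XX/.O.X; (2,0)=-1→O.O./X.X./XO.X; (2,2)=-1→O.O./X.X./.OXX
ply 2: OXO./X.X./.O.X is terminal -1 (O); from O.O./X.X./.O.X depth 6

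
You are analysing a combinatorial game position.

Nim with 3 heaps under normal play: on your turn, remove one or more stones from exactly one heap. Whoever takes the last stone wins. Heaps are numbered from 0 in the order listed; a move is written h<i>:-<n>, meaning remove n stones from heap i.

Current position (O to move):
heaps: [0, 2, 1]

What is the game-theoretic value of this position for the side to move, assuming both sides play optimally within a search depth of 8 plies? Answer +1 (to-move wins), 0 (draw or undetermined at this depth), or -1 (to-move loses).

[(0,2,1)] O move#1: h1:-1:+1/(0,1,1)*, h1:-2:-1/(0,0,1), h2:-1:-1/(0,2,0)
[(0,1,1)] X move#2: h1:-1:-1/(0,0,1)*, h2:-1:-1/(0,1,0)
[(0,0,1)] O move#3: h2:-1:+1/(0,0,0)*
[(0,0,0)] end (terminal -1, X#4); searched (0,2,1) to 8

value((0,2,1), O) = +1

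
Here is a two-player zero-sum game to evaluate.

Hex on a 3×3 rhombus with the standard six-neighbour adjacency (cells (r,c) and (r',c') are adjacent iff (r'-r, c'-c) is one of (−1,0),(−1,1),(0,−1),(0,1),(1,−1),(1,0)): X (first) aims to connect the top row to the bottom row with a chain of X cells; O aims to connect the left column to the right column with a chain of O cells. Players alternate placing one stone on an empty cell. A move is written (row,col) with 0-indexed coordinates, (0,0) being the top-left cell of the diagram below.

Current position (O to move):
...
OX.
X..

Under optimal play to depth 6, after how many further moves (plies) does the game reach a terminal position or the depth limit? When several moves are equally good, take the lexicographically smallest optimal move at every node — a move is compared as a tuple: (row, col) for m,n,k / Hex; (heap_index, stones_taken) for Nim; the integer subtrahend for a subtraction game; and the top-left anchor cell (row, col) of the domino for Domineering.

[.../OX./X..] O move#1: (0,0):-1/O../OX./X..*, (0,1):-1/.O./OX./X.., (0,2):-1/..O/OX./X.., (1,2):-1/.../OXO/X.., (2,1):-1/.../OX./XO., (2,2):-1/.../OX./X.O
[O../OX./X..] X move#2: (0,1):+1/OX./OX./X..*, (0,2):+1/O.X/OX./X.., (1,2):+1/O../OXX/X.., (2,1):+1/O../OX./XX., (2,2):+1/O../OX./X.X
[OX./OX./X..] end (terminal -1, O#3); searched .../OX./X.. to 6

PV length from [.../OX./X..]: 2 plies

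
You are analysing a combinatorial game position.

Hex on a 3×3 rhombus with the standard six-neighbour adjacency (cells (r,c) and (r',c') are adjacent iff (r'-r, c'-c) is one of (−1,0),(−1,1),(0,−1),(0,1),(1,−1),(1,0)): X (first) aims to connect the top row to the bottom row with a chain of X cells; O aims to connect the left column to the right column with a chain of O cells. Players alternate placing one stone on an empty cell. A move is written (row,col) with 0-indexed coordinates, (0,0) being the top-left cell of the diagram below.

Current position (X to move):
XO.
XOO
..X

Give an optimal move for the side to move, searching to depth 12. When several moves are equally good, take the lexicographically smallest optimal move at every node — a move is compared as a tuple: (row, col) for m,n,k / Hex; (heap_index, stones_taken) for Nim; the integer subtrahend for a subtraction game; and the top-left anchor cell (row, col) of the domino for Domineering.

[XO./XOO/..X] X move#1: (0,2):-1/XOX/XOO/..X, (2,0):+1/XO./XOO/X.X*, (2,1):-1/XO./XOO/.XX
[XO./XOO/X.X] end (terminal -1, O#2); searched XO./XOO/..X to 12

X's best at [XO./XOO/..X]: (2,0)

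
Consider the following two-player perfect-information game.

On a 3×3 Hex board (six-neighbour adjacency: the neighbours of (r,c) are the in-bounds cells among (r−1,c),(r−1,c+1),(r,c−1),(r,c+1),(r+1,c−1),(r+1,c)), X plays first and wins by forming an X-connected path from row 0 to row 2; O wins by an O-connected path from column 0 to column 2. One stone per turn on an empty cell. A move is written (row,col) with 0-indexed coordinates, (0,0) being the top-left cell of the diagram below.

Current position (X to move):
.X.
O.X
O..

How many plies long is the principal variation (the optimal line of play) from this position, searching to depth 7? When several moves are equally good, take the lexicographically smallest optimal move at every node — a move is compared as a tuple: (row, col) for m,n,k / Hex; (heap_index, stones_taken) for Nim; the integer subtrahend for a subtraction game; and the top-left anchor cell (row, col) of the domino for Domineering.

PV length from [.X./O.X/O..]: 5 plies

ply 1, X at .X./O.X/O.. | (0,0)=+1→XX./O.X/O..*; (0,2)=+1→.XX/O.X/O..; (1,1)=+1→.X./OXX/O..; (2,1)=+1→.X./O.X/OX.; (2,2)=+1→.X./O.X/O.X
ply 2, O at XX./O.X/O.. | (0,2)=-1→XXO/O.X/O..*; (1,1)=-1→XX./OOX/O..; (2,1)=-1→XX./O.X/OO.; (2,2)=-1→XX./O.X/O.O
ply 3, X at XXO/O.X/O.. | (1,1)=+1→XXO/OXX/O..*; (2,1)=-1→XXO/O.X/OX.; (2,2)=-1→XXO/O.X/O.X
ply 4, O at XXO/OXX/O.. | (2,1)=-1→XXO/OXX/OO.*; (2,2)=-1→XXO/OXX/O.O
ply 5, X at XXO/OXX/OO. | (2,2)=+1→XXO/OXX/OOX*
ply 6: XXO/OXX/OOX is terminal -1 (O); from .X./O.X/O.. depth 7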